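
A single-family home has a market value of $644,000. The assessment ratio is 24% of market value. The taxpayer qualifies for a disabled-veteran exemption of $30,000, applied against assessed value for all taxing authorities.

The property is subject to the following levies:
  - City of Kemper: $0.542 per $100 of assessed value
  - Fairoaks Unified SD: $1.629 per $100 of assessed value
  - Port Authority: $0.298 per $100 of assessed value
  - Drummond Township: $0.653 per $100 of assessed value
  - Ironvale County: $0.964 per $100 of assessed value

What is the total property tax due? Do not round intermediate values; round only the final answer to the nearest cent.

$5,089.52

Assessed value = $644,000 × 0.24 = $154,560
Taxable value = $154,560 − $30,000 = $124,560
City of Kemper: $124,560 × 0.00542 = $675.1152
Fairoaks Unified SD: $124,560 × 0.01629 = $2,029.0824
Port Authority: $124,560 × 0.00298 = $371.1888
Drummond Township: $124,560 × 0.00653 = $813.3768
Ironvale County: $124,560 × 0.00964 = $1,200.7584
Total = $675.1152 + $2,029.0824 + $371.1888 + $813.3768 + $1,200.7584 = $5,089.5216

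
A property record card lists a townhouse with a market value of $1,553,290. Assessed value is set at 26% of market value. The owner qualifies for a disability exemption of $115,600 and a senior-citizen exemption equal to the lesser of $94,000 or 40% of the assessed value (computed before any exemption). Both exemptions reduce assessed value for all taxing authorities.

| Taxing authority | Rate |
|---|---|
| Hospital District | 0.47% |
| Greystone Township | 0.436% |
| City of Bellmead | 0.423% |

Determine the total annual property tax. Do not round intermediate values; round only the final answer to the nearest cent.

Assessed value = $1,553,290 × 0.26 = $403,855.4
Senior-citizen exemption = min($94,000, 40% × $403,855.4) = min($94,000, $161,542.16) = $94,000 (dollar cap binds)
Taxable value = $403,855.4 − $115,600 − $94,000 = $194,255.4
Hospital District: $194,255.4 × 0.0047 = $913.00038
Greystone Township: $194,255.4 × 0.00436 = $846.953544
City of Bellmead: $194,255.4 × 0.00423 = $821.700342
Total = $2,581.654266

$2,581.65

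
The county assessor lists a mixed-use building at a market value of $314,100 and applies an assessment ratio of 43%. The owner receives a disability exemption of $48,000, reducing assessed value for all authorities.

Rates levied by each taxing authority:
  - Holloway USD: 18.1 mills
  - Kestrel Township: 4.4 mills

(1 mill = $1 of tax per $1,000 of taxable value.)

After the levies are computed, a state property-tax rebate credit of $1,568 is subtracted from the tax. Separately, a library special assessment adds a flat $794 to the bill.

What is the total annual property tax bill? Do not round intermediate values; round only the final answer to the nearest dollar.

Assessed value = $314,100 × 0.43 = $135,063
Taxable value = $135,063 − $48,000 = $87,063
Holloway USD: $87,063 × 0.0181 = $1,575.8403
Kestrel Township: $87,063 × 0.0044 = $383.0772
Levies subtotal = $1,958.9175
After credit = $1,958.9175 − $1,568 = $390.9175
Total = $390.9175 + $794 = $1,184.9175

$1,185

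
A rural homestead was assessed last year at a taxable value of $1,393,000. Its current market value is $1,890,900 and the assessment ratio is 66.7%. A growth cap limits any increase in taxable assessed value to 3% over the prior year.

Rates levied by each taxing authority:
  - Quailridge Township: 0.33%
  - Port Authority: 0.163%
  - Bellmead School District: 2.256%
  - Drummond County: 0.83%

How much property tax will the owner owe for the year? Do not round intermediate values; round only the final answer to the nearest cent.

$45,139.43

Uncapped assessed value = $1,890,900 × 0.667 = $1,261,230.3
Cap limit = $1,393,000 × 1.03 = $1,434,790
Taxable assessed value = min($1,261,230.3, $1,434,790) = $1,261,230.3 (cap does not bind)
Quailridge Township: $1,261,230.3 × 0.0033 = $4,162.05999
Port Authority: $1,261,230.3 × 0.00163 = $2,055.805389
Bellmead School District: $1,261,230.3 × 0.02256 = $28,453.355568
Drummond County: $1,261,230.3 × 0.0083 = $10,468.21149
Total = $45,139.432437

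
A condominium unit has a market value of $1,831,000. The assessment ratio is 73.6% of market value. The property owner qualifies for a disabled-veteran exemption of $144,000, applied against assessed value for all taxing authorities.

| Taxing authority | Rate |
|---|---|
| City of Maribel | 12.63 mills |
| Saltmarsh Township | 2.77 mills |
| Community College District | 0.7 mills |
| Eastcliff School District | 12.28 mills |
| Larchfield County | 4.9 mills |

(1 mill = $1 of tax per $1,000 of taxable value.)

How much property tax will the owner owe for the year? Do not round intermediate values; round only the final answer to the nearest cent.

$40,056.34

Assessed value = $1,831,000 × 0.736 = $1,347,616
Taxable value = $1,347,616 − $144,000 = $1,203,616
City of Maribel: $1,203,616 × 0.01263 = $15,201.67008
Saltmarsh Township: $1,203,616 × 0.00277 = $3,334.01632
Community College District: $1,203,616 × 0.0007 = $842.5312
Eastcliff School District: $1,203,616 × 0.01228 = $14,780.40448
Larchfield County: $1,203,616 × 0.0049 = $5,897.7184
Total = $15,201.67008 + $3,334.01632 + $842.5312 + $14,780.40448 + $5,897.7184 = $40,056.34048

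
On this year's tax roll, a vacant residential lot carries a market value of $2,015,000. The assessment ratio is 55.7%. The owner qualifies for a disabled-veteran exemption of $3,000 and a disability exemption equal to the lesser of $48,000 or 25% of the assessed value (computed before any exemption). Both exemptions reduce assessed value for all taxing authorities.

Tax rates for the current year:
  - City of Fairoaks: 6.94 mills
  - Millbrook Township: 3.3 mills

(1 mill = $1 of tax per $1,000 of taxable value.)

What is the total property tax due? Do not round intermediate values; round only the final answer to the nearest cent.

$10,970.68

Assessed value = $2,015,000 × 0.557 = $1,122,355
Disability exemption = min($48,000, 25% × $1,122,355) = min($48,000, $280,588.75) = $48,000 (dollar cap binds)
Taxable value = $1,122,355 − $3,000 − $48,000 = $1,071,355
City of Fairoaks: $1,071,355 × 0.00694 = $7,435.2037
Millbrook Township: $1,071,355 × 0.0033 = $3,535.4715
Total = $10,970.6752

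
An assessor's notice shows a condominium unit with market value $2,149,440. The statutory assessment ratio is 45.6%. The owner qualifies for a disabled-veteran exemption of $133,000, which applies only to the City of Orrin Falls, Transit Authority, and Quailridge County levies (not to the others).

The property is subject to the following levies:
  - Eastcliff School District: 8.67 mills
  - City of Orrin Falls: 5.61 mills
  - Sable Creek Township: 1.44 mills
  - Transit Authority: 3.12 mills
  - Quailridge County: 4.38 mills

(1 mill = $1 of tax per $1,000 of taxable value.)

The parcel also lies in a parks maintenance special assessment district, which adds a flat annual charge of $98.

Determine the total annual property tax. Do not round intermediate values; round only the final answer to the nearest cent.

$21,113.33

Assessed value = $2,149,440 × 0.456 = $980,144.64
Eastcliff School District: $980,144.64 × 0.00867 = $8,497.8540288
City of Orrin Falls: ($980,144.64 − $133,000) × 0.00561 = $847,144.64 × 0.00561 = $4,752.4814304
Sable Creek Township: $980,144.64 × 0.00144 = $1,411.4082816
Transit Authority: ($980,144.64 − $133,000) × 0.00312 = $847,144.64 × 0.00312 = $2,643.0912768
Quailridge County: ($980,144.64 − $133,000) × 0.00438 = $847,144.64 × 0.00438 = $3,710.4935232
Levies subtotal = $21,015.3285408
Total = $21,015.3285408 + $98 = $21,113.3285408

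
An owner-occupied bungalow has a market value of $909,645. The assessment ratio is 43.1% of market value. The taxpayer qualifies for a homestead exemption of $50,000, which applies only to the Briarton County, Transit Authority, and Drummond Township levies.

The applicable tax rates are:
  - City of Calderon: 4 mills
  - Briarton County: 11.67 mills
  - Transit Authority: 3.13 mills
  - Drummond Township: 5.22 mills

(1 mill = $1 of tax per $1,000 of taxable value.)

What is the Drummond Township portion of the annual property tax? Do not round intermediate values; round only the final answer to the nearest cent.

Assessed value = $909,645 × 0.431 = $392,056.995
Drummond Township taxable value = $392,056.995 − $50,000 = $342,056.995
Drummond Township levy = $342,056.995 × 0.00522 = $1,785.5375139

$1,785.54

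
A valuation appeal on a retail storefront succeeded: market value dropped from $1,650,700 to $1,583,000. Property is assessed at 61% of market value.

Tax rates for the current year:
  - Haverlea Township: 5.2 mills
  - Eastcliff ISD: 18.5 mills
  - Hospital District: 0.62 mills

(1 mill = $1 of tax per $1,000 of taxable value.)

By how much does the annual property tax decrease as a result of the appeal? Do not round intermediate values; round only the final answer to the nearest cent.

$1,004.34

Old assessed value = $1,650,700 × 0.61 = $1,006,927
New assessed value = $1,583,000 × 0.61 = $965,630
Combined rate = 0.0052 + 0.0185 + 0.00062 = 0.02432
Old tax = $1,006,927 × 0.02432 = $24,488.46464
New tax = $965,630 × 0.02432 = $23,484.1216
Reduction = $24,488.46464 − $23,484.1216 = $1,004.34304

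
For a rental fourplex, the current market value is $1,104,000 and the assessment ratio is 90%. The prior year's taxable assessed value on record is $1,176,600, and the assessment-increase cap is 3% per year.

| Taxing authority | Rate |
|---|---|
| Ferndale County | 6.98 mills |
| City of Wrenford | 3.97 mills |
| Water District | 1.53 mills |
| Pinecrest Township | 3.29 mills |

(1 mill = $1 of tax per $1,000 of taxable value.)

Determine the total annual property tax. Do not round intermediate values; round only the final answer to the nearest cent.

$15,669.07

Uncapped assessed value = $1,104,000 × 0.9 = $993,600
Cap limit = $1,176,600 × 1.03 = $1,211,898
Taxable assessed value = min($993,600, $1,211,898) = $993,600 (cap does not bind)
Ferndale County: $993,600 × 0.00698 = $6,935.328
City of Wrenford: $993,600 × 0.00397 = $3,944.592
Water District: $993,600 × 0.00153 = $1,520.208
Pinecrest Township: $993,600 × 0.00329 = $3,268.944
Total = $15,669.072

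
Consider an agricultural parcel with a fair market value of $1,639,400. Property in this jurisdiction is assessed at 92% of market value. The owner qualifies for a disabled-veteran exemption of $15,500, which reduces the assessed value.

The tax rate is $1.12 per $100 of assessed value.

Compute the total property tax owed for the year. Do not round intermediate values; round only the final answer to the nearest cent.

$16,718.78

Assessed value = $1,639,400 × 0.92 = $1,508,248
Taxable value = $1,508,248 − $15,500 = $1,492,748
Tax = $1,492,748 × 0.0112 = $16,718.7776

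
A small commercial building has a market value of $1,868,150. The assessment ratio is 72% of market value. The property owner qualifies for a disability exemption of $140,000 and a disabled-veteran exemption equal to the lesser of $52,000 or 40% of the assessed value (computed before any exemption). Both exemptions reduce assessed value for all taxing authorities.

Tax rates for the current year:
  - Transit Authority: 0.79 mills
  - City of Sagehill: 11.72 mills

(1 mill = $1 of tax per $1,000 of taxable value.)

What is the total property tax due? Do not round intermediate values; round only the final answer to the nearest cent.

$14,424.88

Assessed value = $1,868,150 × 0.72 = $1,345,068
Disabled-veteran exemption = min($52,000, 40% × $1,345,068) = min($52,000, $538,027.2) = $52,000 (dollar cap binds)
Taxable value = $1,345,068 − $140,000 − $52,000 = $1,153,068
Transit Authority: $1,153,068 × 0.00079 = $910.92372
City of Sagehill: $1,153,068 × 0.01172 = $13,513.95696
Total = $14,424.88068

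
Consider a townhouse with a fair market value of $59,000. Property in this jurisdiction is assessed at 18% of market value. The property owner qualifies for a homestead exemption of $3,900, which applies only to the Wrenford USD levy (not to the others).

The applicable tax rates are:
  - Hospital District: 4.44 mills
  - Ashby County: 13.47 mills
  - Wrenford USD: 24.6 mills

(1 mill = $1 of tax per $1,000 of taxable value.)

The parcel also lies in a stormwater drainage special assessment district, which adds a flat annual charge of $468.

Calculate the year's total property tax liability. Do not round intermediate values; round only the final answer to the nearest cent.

$823.52

Assessed value = $59,000 × 0.18 = $10,620
Hospital District: $10,620 × 0.00444 = $47.1528
Ashby County: $10,620 × 0.01347 = $143.0514
Wrenford USD: ($10,620 − $3,900) × 0.0246 = $6,720 × 0.0246 = $165.312
Levies subtotal = $355.5162
Total = $355.5162 + $468 = $823.5162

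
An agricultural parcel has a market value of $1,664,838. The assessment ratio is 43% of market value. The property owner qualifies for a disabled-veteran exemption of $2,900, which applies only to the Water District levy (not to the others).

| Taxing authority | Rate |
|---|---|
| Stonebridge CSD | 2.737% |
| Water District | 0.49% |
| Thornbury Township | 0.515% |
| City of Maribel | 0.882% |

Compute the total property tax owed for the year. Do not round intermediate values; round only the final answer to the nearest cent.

Assessed value = $1,664,838 × 0.43 = $715,880.34
Stonebridge CSD: $715,880.34 × 0.02737 = $19,593.6449058
Water District: ($715,880.34 − $2,900) × 0.0049 = $712,980.34 × 0.0049 = $3,493.603666
Thornbury Township: $715,880.34 × 0.00515 = $3,686.783751
City of Maribel: $715,880.34 × 0.00882 = $6,314.0645988
Total = $33,088.0969216

$33,088.10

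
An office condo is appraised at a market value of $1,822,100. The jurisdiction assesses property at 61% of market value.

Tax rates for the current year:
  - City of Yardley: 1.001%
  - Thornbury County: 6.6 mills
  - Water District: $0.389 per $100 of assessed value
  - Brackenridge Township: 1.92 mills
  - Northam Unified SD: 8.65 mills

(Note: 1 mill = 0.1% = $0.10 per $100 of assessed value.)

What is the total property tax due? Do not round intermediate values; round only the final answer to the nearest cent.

$34,533.71

Assessed value = $1,822,100 × 0.61 = $1,111,481
City of Yardley: $1,111,481 × 0.01001 = $11,125.92481
Thornbury County: $1,111,481 × 0.0066 = $7,335.7746
Water District: $1,111,481 × 0.00389 = $4,323.66109
Brackenridge Township: $1,111,481 × 0.00192 = $2,134.04352
Northam Unified SD: $1,111,481 × 0.00865 = $9,614.31065
Total = $34,533.71467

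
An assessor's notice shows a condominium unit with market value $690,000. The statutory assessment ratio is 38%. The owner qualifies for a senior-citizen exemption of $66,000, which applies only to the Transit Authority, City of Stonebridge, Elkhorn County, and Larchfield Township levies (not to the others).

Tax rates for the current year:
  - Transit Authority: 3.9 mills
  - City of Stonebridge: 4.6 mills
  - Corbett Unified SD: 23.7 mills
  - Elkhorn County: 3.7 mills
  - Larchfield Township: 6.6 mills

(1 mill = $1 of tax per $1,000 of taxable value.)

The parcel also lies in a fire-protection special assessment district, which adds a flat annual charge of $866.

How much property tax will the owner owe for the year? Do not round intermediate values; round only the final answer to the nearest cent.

Assessed value = $690,000 × 0.38 = $262,200
Transit Authority: ($262,200 − $66,000) × 0.0039 = $196,200 × 0.0039 = $765.18
City of Stonebridge: ($262,200 − $66,000) × 0.0046 = $196,200 × 0.0046 = $902.52
Corbett Unified SD: $262,200 × 0.0237 = $6,214.14
Elkhorn County: ($262,200 − $66,000) × 0.0037 = $196,200 × 0.0037 = $725.94
Larchfield Township: ($262,200 − $66,000) × 0.0066 = $196,200 × 0.0066 = $1,294.92
Levies subtotal = $9,902.7
Total = $9,902.7 + $866 = $10,768.7

$10,768.70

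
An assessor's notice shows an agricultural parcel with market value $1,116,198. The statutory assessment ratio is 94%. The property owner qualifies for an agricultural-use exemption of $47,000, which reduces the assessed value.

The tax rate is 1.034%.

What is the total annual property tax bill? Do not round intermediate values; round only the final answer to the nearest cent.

$10,363.02

Assessed value = $1,116,198 × 0.94 = $1,049,226.12
Taxable value = $1,049,226.12 − $47,000 = $1,002,226.12
Tax = $1,002,226.12 × 0.01034 = $10,363.0180808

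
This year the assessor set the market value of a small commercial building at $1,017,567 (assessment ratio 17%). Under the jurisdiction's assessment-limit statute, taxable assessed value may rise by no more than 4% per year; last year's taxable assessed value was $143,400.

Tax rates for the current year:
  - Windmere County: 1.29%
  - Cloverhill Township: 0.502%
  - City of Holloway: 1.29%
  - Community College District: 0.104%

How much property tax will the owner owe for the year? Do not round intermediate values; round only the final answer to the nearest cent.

Uncapped assessed value = $1,017,567 × 0.17 = $172,986.39
Cap limit = $143,400 × 1.04 = $149,136
Taxable assessed value = min($172,986.39, $149,136) = $149,136 (cap binds)
Windmere County: $149,136 × 0.0129 = $1,923.8544
Cloverhill Township: $149,136 × 0.00502 = $748.66272
City of Holloway: $149,136 × 0.0129 = $1,923.8544
Community College District: $149,136 × 0.00104 = $155.10144
Total = $4,751.47296

$4,751.47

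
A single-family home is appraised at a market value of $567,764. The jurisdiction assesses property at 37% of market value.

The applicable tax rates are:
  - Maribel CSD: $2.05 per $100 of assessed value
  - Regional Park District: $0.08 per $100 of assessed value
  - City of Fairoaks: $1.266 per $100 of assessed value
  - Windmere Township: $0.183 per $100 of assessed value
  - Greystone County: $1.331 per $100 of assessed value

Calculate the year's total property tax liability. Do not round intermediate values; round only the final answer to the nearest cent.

Assessed value = $567,764 × 0.37 = $210,072.68
Maribel CSD: $210,072.68 × 0.0205 = $4,306.48994
Regional Park District: $210,072.68 × 0.0008 = $168.058144
City of Fairoaks: $210,072.68 × 0.01266 = $2,659.5201288
Windmere Township: $210,072.68 × 0.00183 = $384.4330044
Greystone County: $210,072.68 × 0.01331 = $2,796.0673708
Total = $4,306.48994 + $168.058144 + $2,659.5201288 + $384.4330044 + $2,796.0673708 = $10,314.568588

$10,314.57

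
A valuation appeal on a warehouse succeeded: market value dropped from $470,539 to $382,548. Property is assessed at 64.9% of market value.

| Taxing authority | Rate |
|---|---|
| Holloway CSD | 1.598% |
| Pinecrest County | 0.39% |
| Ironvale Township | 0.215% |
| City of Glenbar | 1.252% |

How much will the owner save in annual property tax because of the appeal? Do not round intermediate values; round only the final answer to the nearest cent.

Old assessed value = $470,539 × 0.649 = $305,379.811
New assessed value = $382,548 × 0.649 = $248,273.652
Combined rate = 0.01598 + 0.0039 + 0.00215 + 0.01252 = 0.03455
Old tax = $305,379.811 × 0.03455 = $10,550.87247005
New tax = $248,273.652 × 0.03455 = $8,577.8546766
Reduction = $10,550.87247005 − $8,577.8546766 = $1,973.01779345

$1,973.02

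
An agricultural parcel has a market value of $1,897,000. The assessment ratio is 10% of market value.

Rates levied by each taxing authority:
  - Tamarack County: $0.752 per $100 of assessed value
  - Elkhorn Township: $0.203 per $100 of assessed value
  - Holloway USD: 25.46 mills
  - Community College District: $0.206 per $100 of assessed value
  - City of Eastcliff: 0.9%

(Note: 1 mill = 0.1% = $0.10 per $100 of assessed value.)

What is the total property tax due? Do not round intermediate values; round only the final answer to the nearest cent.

Assessed value = $1,897,000 × 0.1 = $189,700
Tamarack County: $189,700 × 0.00752 = $1,426.544
Elkhorn Township: $189,700 × 0.00203 = $385.091
Holloway USD: $189,700 × 0.02546 = $4,829.762
Community College District: $189,700 × 0.00206 = $390.782
City of Eastcliff: $189,700 × 0.009 = $1,707.3
Total = $8,739.479

$8,739.48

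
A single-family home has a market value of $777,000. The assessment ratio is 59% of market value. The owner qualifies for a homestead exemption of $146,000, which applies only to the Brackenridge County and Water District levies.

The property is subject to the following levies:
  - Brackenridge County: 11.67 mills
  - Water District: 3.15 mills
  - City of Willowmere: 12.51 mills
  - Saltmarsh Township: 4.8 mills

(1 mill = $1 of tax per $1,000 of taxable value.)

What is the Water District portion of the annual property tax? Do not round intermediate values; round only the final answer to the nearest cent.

$984.15

Assessed value = $777,000 × 0.59 = $458,430
Water District taxable value = $458,430 − $146,000 = $312,430
Water District levy = $312,430 × 0.00315 = $984.1545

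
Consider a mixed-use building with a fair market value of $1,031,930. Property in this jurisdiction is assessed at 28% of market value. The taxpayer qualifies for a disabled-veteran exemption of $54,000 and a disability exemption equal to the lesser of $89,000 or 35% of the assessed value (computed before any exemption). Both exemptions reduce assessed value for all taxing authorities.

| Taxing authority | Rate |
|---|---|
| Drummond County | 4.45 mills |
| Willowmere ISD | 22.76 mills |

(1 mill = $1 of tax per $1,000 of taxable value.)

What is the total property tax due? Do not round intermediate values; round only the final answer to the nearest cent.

$3,971.04

Assessed value = $1,031,930 × 0.28 = $288,940.4
Disability exemption = min($89,000, 35% × $288,940.4) = min($89,000, $101,129.14) = $89,000 (dollar cap binds)
Taxable value = $288,940.4 − $54,000 − $89,000 = $145,940.4
Drummond County: $145,940.4 × 0.00445 = $649.43478
Willowmere ISD: $145,940.4 × 0.02276 = $3,321.603504
Total = $3,971.038284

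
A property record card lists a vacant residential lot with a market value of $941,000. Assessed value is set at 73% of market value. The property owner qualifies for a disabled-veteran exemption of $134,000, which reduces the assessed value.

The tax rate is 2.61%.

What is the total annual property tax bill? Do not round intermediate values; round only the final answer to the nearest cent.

Assessed value = $941,000 × 0.73 = $686,930
Taxable value = $686,930 − $134,000 = $552,930
Tax = $552,930 × 0.0261 = $14,431.473

$14,431.47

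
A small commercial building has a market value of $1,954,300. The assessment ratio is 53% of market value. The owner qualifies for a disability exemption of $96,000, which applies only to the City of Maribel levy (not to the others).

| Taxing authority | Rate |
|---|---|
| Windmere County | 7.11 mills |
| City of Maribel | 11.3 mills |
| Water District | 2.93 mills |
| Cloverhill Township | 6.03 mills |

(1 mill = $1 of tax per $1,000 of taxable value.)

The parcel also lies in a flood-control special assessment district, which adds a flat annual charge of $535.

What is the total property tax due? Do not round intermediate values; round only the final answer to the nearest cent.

$27,799.47

Assessed value = $1,954,300 × 0.53 = $1,035,779
Windmere County: $1,035,779 × 0.00711 = $7,364.38869
City of Maribel: ($1,035,779 − $96,000) × 0.0113 = $939,779 × 0.0113 = $10,619.5027
Water District: $1,035,779 × 0.00293 = $3,034.83247
Cloverhill Township: $1,035,779 × 0.00603 = $6,245.74737
Levies subtotal = $27,264.47123
Total = $27,264.47123 + $535 = $27,799.47123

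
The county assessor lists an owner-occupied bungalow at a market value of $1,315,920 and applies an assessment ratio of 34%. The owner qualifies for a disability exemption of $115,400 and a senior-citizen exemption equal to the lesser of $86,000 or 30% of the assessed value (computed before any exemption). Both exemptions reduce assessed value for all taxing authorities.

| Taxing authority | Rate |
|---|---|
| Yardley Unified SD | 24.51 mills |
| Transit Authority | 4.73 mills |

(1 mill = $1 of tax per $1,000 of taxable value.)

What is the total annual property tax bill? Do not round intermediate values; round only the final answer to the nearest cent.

$7,193.41

Assessed value = $1,315,920 × 0.34 = $447,412.8
Senior-citizen exemption = min($86,000, 30% × $447,412.8) = min($86,000, $134,223.84) = $86,000 (dollar cap binds)
Taxable value = $447,412.8 − $115,400 − $86,000 = $246,012.8
Yardley Unified SD: $246,012.8 × 0.02451 = $6,029.773728
Transit Authority: $246,012.8 × 0.00473 = $1,163.640544
Total = $7,193.414272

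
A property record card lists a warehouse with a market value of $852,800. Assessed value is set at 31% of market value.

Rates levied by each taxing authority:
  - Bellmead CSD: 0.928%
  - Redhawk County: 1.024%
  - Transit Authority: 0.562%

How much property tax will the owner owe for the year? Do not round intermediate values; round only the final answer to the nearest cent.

Assessed value = $852,800 × 0.31 = $264,368
Bellmead CSD: $264,368 × 0.00928 = $2,453.33504
Redhawk County: $264,368 × 0.01024 = $2,707.12832
Transit Authority: $264,368 × 0.00562 = $1,485.74816
Total = $2,453.33504 + $2,707.12832 + $1,485.74816 = $6,646.21152

$6,646.21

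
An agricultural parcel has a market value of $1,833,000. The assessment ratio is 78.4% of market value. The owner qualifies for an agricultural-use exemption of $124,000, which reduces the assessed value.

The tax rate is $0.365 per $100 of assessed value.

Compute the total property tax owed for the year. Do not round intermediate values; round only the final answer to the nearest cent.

$4,792.71

Assessed value = $1,833,000 × 0.784 = $1,437,072
Taxable value = $1,437,072 − $124,000 = $1,313,072
Tax = $1,313,072 × 0.00365 = $4,792.7128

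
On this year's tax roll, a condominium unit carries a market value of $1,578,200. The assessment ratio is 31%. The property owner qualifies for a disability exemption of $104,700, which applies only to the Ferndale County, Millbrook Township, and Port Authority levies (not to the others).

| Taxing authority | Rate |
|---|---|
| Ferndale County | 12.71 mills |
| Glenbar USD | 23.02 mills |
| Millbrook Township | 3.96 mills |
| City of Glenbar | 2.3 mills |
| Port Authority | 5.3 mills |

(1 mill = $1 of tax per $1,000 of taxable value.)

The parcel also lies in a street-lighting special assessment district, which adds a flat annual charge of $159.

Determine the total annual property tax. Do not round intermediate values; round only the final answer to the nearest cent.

Assessed value = $1,578,200 × 0.31 = $489,242
Ferndale County: ($489,242 − $104,700) × 0.01271 = $384,542 × 0.01271 = $4,887.52882
Glenbar USD: $489,242 × 0.02302 = $11,262.35084
Millbrook Township: ($489,242 − $104,700) × 0.00396 = $384,542 × 0.00396 = $1,522.78632
City of Glenbar: $489,242 × 0.0023 = $1,125.2566
Port Authority: ($489,242 − $104,700) × 0.0053 = $384,542 × 0.0053 = $2,038.0726
Levies subtotal = $20,835.99518
Total = $20,835.99518 + $159 = $20,994.99518

$20,995.00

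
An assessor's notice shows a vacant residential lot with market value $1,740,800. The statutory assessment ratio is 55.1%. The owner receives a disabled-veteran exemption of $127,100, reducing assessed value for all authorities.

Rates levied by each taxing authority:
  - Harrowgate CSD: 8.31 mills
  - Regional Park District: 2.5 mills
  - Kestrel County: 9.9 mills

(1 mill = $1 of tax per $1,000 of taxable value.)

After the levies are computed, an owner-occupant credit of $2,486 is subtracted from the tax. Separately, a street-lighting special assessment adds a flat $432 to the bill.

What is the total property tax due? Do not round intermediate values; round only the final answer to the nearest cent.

$15,178.39

Assessed value = $1,740,800 × 0.551 = $959,180.8
Taxable value = $959,180.8 − $127,100 = $832,080.8
Harrowgate CSD: $832,080.8 × 0.00831 = $6,914.591448
Regional Park District: $832,080.8 × 0.0025 = $2,080.202
Kestrel County: $832,080.8 × 0.0099 = $8,237.59992
Levies subtotal = $17,232.393368
After credit = $17,232.393368 − $2,486 = $14,746.393368
Total = $14,746.393368 + $432 = $15,178.393368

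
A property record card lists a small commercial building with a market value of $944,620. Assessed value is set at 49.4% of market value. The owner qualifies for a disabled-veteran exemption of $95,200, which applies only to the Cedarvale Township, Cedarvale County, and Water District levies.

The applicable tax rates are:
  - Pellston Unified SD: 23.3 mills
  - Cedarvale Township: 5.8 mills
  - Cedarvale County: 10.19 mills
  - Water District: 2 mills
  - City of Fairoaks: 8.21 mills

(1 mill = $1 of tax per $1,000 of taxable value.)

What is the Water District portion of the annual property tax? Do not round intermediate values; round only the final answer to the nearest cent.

Assessed value = $944,620 × 0.494 = $466,642.28
Water District taxable value = $466,642.28 − $95,200 = $371,442.28
Water District levy = $371,442.28 × 0.002 = $742.88456

$742.88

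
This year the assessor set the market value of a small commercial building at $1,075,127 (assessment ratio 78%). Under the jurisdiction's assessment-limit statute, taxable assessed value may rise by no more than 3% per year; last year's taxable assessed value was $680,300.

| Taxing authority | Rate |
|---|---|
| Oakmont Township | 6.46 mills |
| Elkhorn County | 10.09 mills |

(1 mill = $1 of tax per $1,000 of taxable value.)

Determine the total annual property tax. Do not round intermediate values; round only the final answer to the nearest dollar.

$11,597

Uncapped assessed value = $1,075,127 × 0.78 = $838,599.06
Cap limit = $680,300 × 1.03 = $700,709
Taxable assessed value = min($838,599.06, $700,709) = $700,709 (cap binds)
Oakmont Township: $700,709 × 0.00646 = $4,526.58014
Elkhorn County: $700,709 × 0.01009 = $7,070.15381
Total = $11,596.73395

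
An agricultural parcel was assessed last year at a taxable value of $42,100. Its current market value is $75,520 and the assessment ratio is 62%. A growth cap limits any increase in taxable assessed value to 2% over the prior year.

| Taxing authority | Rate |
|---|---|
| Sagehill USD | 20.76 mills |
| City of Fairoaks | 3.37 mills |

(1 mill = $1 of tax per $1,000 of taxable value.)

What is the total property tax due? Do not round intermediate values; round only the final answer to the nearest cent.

$1,036.19

Uncapped assessed value = $75,520 × 0.62 = $46,822.4
Cap limit = $42,100 × 1.02 = $42,942
Taxable assessed value = min($46,822.4, $42,942) = $42,942 (cap binds)
Sagehill USD: $42,942 × 0.02076 = $891.47592
City of Fairoaks: $42,942 × 0.00337 = $144.71454
Total = $1,036.19046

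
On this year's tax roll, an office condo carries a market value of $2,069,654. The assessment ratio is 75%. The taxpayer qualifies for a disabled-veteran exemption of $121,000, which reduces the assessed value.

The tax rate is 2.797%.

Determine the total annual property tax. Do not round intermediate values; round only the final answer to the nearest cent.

$40,031.80

Assessed value = $2,069,654 × 0.75 = $1,552,240.5
Taxable value = $1,552,240.5 − $121,000 = $1,431,240.5
Tax = $1,431,240.5 × 0.02797 = $40,031.796785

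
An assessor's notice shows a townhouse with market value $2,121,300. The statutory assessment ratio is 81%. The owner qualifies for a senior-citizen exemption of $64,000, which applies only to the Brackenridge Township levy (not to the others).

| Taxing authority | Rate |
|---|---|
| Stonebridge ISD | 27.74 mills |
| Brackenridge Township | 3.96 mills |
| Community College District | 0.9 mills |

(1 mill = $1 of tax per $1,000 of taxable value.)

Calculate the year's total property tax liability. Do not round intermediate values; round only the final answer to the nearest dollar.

$55,762

Assessed value = $2,121,300 × 0.81 = $1,718,253
Stonebridge ISD: $1,718,253 × 0.02774 = $47,664.33822
Brackenridge Township: ($1,718,253 − $64,000) × 0.00396 = $1,654,253 × 0.00396 = $6,550.84188
Community College District: $1,718,253 × 0.0009 = $1,546.4277
Total = $55,761.6078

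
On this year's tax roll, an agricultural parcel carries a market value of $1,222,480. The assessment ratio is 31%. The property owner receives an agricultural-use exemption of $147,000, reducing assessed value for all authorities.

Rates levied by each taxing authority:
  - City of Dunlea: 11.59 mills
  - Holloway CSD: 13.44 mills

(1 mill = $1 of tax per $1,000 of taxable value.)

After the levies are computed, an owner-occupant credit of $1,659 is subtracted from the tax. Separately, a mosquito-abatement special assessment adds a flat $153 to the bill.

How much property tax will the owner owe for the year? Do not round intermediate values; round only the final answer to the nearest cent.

$4,300.18

Assessed value = $1,222,480 × 0.31 = $378,968.8
Taxable value = $378,968.8 − $147,000 = $231,968.8
City of Dunlea: $231,968.8 × 0.01159 = $2,688.518392
Holloway CSD: $231,968.8 × 0.01344 = $3,117.660672
Levies subtotal = $5,806.179064
After credit = $5,806.179064 − $1,659 = $4,147.179064
Total = $4,147.179064 + $153 = $4,300.179064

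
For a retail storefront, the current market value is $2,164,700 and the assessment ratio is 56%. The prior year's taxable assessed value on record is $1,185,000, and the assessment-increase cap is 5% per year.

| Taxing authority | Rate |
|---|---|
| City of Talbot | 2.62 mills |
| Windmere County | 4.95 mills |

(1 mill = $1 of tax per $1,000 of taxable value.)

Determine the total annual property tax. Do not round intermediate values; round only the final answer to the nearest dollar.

Uncapped assessed value = $2,164,700 × 0.56 = $1,212,232
Cap limit = $1,185,000 × 1.05 = $1,244,250
Taxable assessed value = min($1,212,232, $1,244,250) = $1,212,232 (cap does not bind)
City of Talbot: $1,212,232 × 0.00262 = $3,176.04784
Windmere County: $1,212,232 × 0.00495 = $6,000.5484
Total = $9,176.59624

$9,177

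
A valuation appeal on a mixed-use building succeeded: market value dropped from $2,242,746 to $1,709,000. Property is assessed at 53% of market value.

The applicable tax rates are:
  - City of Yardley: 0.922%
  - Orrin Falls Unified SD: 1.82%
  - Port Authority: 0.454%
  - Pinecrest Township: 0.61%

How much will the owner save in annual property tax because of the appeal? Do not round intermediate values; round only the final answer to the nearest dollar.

$10,767

Old assessed value = $2,242,746 × 0.53 = $1,188,655.38
New assessed value = $1,709,000 × 0.53 = $905,770
Combined rate = 0.00922 + 0.0182 + 0.00454 + 0.0061 = 0.03806
Old tax = $1,188,655.38 × 0.03806 = $45,240.2237628
New tax = $905,770 × 0.03806 = $34,473.6062
Reduction = $45,240.2237628 − $34,473.6062 = $10,766.6175628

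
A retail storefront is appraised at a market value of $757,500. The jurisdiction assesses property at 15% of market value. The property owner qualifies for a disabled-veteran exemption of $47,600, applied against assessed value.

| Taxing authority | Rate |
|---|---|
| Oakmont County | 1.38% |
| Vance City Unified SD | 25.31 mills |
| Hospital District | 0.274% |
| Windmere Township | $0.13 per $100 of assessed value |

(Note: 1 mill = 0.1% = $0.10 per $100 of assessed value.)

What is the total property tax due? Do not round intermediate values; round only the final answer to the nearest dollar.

Assessed value = $757,500 × 0.15 = $113,625
Taxable value = $113,625 − $47,600 = $66,025
Oakmont County: $66,025 × 0.0138 = $911.145
Vance City Unified SD: $66,025 × 0.02531 = $1,671.09275
Hospital District: $66,025 × 0.00274 = $180.9085
Windmere Township: $66,025 × 0.0013 = $85.8325
Total = $2,848.97875

$2,849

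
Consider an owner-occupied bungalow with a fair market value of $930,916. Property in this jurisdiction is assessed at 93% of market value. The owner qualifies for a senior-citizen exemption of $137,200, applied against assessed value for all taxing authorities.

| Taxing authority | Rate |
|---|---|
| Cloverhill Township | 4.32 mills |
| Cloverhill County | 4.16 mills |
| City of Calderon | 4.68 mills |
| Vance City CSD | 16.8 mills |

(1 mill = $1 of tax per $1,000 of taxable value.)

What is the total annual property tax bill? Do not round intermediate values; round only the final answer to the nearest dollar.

Assessed value = $930,916 × 0.93 = $865,751.88
Taxable value = $865,751.88 − $137,200 = $728,551.88
Cloverhill Township: $728,551.88 × 0.00432 = $3,147.3441216
Cloverhill County: $728,551.88 × 0.00416 = $3,030.7758208
City of Calderon: $728,551.88 × 0.00468 = $3,409.6227984
Vance City CSD: $728,551.88 × 0.0168 = $12,239.671584
Total = $3,147.3441216 + $3,030.7758208 + $3,409.6227984 + $12,239.671584 = $21,827.4143248

$21,827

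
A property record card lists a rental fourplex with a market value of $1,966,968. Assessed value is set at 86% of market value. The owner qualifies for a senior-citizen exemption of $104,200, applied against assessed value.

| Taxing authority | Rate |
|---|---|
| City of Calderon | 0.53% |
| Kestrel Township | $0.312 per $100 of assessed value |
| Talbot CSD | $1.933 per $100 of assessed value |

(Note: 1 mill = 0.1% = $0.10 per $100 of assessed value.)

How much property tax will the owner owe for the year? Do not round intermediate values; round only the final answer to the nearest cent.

$44,050.14

Assessed value = $1,966,968 × 0.86 = $1,691,592.48
Taxable value = $1,691,592.48 − $104,200 = $1,587,392.48
City of Calderon: $1,587,392.48 × 0.0053 = $8,413.180144
Kestrel Township: $1,587,392.48 × 0.00312 = $4,952.6645376
Talbot CSD: $1,587,392.48 × 0.01933 = $30,684.2966384
Total = $44,050.14132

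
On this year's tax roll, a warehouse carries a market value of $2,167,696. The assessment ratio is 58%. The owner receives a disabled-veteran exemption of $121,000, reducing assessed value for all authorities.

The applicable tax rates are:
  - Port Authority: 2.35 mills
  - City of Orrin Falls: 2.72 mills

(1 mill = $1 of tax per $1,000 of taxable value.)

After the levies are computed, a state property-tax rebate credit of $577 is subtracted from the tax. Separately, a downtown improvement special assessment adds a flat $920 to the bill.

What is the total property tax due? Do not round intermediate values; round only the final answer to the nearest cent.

$6,103.86

Assessed value = $2,167,696 × 0.58 = $1,257,263.68
Taxable value = $1,257,263.68 − $121,000 = $1,136,263.68
Port Authority: $1,136,263.68 × 0.00235 = $2,670.219648
City of Orrin Falls: $1,136,263.68 × 0.00272 = $3,090.6372096
Levies subtotal = $5,760.8568576
After credit = $5,760.8568576 − $577 = $5,183.8568576
Total = $5,183.8568576 + $920 = $6,103.8568576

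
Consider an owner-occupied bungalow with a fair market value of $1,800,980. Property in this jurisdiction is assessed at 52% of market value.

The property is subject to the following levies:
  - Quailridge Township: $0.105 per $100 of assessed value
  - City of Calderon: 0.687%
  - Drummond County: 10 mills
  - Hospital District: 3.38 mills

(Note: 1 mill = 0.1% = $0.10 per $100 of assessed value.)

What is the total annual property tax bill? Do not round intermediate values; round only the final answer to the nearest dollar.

$19,948

Assessed value = $1,800,980 × 0.52 = $936,509.6
Quailridge Township: $936,509.6 × 0.00105 = $983.33508
City of Calderon: $936,509.6 × 0.00687 = $6,433.820952
Drummond County: $936,509.6 × 0.01 = $9,365.096
Hospital District: $936,509.6 × 0.00338 = $3,165.402448
Total = $19,947.65448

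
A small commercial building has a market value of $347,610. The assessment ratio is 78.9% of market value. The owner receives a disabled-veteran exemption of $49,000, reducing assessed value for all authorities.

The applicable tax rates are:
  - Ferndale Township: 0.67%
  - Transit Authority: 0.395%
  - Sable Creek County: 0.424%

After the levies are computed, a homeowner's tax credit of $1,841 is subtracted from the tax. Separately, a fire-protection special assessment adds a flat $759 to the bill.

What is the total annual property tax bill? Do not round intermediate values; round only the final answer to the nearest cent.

$2,272.19

Assessed value = $347,610 × 0.789 = $274,264.29
Taxable value = $274,264.29 − $49,000 = $225,264.29
Ferndale Township: $225,264.29 × 0.0067 = $1,509.270743
Transit Authority: $225,264.29 × 0.00395 = $889.7939455
Sable Creek County: $225,264.29 × 0.00424 = $955.1205896
Levies subtotal = $3,354.1852781
After credit = $3,354.1852781 − $1,841 = $1,513.1852781
Total = $1,513.1852781 + $759 = $2,272.1852781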